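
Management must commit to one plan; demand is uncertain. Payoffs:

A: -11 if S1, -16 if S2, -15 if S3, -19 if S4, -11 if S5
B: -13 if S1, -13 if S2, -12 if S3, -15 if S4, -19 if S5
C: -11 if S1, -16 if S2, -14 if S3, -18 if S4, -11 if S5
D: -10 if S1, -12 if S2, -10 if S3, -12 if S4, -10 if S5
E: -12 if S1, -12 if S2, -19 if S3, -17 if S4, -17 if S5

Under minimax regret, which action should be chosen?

Column bests: S1=-10, S2=-12, S3=-10, S4=-12, S5=-10.
A regrets: 1, 4, 5, 7, 1 → max 7
B regrets: 3, 1, 2, 3, 9 → max 9
C regrets: 1, 4, 4, 6, 1 → max 6
D regrets: 0, 0, 0, 0, 0 → max 0
E regrets: 2, 0, 9, 5, 7 → max 9
Smallest max regret = 0 → D.

D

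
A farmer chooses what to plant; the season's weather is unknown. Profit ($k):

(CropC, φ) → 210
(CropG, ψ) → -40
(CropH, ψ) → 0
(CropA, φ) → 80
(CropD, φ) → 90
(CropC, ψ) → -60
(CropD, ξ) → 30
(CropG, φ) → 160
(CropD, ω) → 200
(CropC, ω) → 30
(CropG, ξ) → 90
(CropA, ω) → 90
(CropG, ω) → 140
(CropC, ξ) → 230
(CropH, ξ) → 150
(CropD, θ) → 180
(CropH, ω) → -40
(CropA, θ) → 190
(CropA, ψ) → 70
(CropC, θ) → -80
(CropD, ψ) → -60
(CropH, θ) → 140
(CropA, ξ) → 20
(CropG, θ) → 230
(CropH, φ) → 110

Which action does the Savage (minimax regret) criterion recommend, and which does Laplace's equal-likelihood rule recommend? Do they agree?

minimax regret → CropG; laplace → CropG (agree)

Column bests: θ=230, φ=210, ψ=70, ω=200, ξ=230.
CropG regrets: 0, 50, 110, 60, 140 → max 140
CropH regrets: 90, 100, 70, 240, 80 → max 240
CropA regrets: 40, 130, 0, 110, 210 → max 210
CropC regrets: 310, 0, 130, 170, 0 → max 310
CropD regrets: 50, 120, 130, 0, 200 → max 200
Smallest max regret = 140 → CropG.
Row averages: CropG=116, CropH=72, CropA=90, CropC=66, CropD=88
Highest average = 116 → CropG.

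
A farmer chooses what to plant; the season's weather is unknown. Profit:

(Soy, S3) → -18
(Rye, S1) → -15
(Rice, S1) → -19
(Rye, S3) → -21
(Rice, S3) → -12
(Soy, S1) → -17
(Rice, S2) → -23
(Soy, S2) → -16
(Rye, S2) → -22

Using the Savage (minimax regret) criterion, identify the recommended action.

Column bests: S1=-15, S2=-16, S3=-12.
Rye regrets: 0, 6, 9 → max 9
Rice regrets: 4, 7, 0 → max 7
Soy regrets: 2, 0, 6 → max 6
Smallest max regret = 6 → Soy.

Soy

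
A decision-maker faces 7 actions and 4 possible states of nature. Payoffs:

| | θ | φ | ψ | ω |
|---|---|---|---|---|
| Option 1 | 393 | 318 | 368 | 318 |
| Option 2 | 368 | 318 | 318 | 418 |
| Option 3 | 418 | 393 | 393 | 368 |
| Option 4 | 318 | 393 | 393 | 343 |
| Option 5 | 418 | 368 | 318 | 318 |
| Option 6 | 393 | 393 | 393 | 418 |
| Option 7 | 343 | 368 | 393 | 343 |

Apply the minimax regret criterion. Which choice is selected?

Option 6

Column bests: θ=418, φ=393, ψ=393, ω=418.
Option 1 regrets: 25, 75, 25, 100 → max 100
Option 2 regrets: 50, 75, 75, 0 → max 75
Option 3 regrets: 0, 0, 0, 50 → max 50
Option 4 regrets: 100, 0, 0, 75 → max 100
Option 5 regrets: 0, 25, 75, 100 → max 100
Option 6 regrets: 25, 0, 0, 0 → max 25
Option 7 regrets: 75, 25, 0, 75 → max 75
Smallest max regret = 25 → Option 6.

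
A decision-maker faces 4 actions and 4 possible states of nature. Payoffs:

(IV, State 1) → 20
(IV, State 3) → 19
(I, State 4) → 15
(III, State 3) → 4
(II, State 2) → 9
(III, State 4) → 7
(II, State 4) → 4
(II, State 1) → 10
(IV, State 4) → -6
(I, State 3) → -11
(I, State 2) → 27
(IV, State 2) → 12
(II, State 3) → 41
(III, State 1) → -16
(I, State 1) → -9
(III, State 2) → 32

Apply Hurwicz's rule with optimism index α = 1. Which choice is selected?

II

I: 1·27 + 0·(-11) = 27
II: 1·41 + 0·4 = 41
III: 1·32 + 0·(-16) = 32
IV: 1·20 + 0·(-6) = 20
Highest Hurwicz score = 41 → II.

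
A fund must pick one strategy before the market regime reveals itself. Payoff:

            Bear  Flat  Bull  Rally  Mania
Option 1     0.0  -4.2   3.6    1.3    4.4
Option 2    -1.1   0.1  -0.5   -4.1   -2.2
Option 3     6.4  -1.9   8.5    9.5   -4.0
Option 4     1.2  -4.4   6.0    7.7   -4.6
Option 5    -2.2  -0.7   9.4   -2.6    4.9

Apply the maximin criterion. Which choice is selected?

Row minima: Option 1=-4.2, Option 2=-4.1, Option 3=-4.0, Option 4=-4.6, Option 5=-2.6
Best worst-case = -2.6 → Option 5.

Option 5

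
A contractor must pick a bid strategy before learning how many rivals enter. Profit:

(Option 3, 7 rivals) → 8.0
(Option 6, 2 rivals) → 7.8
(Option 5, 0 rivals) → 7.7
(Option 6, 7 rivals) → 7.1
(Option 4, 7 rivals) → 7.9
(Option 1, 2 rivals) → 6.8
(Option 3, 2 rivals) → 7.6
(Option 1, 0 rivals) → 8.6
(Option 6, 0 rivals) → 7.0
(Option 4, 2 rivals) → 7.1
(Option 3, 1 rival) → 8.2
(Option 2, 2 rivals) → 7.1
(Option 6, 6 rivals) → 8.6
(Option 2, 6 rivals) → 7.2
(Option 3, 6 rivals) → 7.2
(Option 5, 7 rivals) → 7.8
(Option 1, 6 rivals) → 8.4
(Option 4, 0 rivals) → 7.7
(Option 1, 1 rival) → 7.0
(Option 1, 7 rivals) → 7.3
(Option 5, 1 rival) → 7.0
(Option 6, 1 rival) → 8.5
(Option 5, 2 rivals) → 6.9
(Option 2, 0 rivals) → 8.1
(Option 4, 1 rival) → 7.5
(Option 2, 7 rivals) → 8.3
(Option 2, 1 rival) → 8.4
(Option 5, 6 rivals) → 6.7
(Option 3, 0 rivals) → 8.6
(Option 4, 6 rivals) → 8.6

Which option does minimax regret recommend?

Option 4

Column bests: 0 rivals=8.6, 1 rival=8.5, 2 rivals=7.8, 6 rivals=8.6, 7 rivals=8.3.
Option 1 regrets: 0.0, 1.5, 1.0, 0.2, 1.0 → max 1.5
Option 2 regrets: 0.5, 0.1, 0.7, 1.4, 0.0 → max 1.4
Option 3 regrets: 0.0, 0.3, 0.2, 1.4, 0.3 → max 1.4
Option 4 regrets: 0.9, 1.0, 0.7, 0.0, 0.4 → max 1.0
Option 5 regrets: 0.9, 1.5, 0.9, 1.9, 0.5 → max 1.9
Option 6 regrets: 1.6, 0.0, 0.0, 0.0, 1.2 → max 1.6
Smallest max regret = 1.0 → Option 4.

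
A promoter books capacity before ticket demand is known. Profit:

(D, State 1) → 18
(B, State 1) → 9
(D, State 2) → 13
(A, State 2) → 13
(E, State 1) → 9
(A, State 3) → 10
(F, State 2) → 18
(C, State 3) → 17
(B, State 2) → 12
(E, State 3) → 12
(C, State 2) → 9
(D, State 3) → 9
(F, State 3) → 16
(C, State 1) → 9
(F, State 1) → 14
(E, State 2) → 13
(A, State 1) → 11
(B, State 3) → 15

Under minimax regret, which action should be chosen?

Column bests: State 1=18, State 2=18, State 3=17.
A regrets: 7, 5, 7 → max 7
B regrets: 9, 6, 2 → max 9
C regrets: 9, 9, 0 → max 9
D regrets: 0, 5, 8 → max 8
E regrets: 9, 5, 5 → max 9
F regrets: 4, 0, 1 → max 4
Smallest max regret = 4 → F.

F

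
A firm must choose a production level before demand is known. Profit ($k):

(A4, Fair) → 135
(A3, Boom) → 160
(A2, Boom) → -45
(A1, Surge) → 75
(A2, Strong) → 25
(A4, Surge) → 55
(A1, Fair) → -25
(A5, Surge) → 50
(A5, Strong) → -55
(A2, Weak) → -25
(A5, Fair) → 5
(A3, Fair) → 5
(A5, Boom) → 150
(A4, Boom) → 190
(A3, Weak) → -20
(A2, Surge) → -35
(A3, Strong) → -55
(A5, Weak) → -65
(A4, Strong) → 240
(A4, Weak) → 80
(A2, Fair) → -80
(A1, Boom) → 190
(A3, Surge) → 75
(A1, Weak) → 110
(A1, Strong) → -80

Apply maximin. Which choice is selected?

Row minima: A1=-80, A2=-80, A3=-55, A4=55, A5=-65
Best worst-case = 55 → A4.

A4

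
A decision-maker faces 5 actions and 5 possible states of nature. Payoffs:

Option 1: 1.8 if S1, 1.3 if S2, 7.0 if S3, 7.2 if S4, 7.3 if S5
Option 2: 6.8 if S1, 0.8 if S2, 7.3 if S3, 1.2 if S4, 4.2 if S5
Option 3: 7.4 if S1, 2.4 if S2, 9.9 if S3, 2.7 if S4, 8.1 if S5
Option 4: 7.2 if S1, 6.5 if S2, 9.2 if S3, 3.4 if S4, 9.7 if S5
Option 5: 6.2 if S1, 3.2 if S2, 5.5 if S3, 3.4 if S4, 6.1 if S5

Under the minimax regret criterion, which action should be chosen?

Option 4

Column bests: S1=7.4, S2=6.5, S3=9.9, S4=7.2, S5=9.7.
Option 1 regrets: 5.6, 5.2, 2.9, 0.0, 2.4 → max 5.6
Option 2 regrets: 0.6, 5.7, 2.6, 6.0, 5.5 → max 6.0
Option 3 regrets: 0.0, 4.1, 0.0, 4.5, 1.6 → max 4.5
Option 4 regrets: 0.2, 0.0, 0.7, 3.8, 0.0 → max 3.8
Option 5 regrets: 1.2, 3.3, 4.4, 3.8, 3.6 → max 4.4
Smallest max regret = 3.8 → Option 4.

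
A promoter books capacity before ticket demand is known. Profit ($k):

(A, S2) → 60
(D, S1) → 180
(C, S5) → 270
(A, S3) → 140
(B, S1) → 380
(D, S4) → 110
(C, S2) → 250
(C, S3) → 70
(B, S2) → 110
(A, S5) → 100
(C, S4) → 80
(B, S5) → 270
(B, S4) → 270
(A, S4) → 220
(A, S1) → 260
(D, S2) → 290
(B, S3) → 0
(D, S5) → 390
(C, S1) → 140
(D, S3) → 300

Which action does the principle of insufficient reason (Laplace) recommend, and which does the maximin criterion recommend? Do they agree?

Row averages: A=156, B=206, C=162, D=254
Highest average = 254 → D.
Row minima: A=60, B=0, C=70, D=110
Best worst-case = 110 → D.

laplace → D; maximin → D (agree)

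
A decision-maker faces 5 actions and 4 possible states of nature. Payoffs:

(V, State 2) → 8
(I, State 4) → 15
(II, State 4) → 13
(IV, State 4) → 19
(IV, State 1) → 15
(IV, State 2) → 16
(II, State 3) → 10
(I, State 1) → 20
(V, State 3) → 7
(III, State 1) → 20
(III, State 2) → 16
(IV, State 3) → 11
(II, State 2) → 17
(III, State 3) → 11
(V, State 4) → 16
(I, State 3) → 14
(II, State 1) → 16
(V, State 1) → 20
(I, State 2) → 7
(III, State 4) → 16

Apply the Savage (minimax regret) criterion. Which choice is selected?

Column bests: State 1=20, State 2=17, State 3=14, State 4=19.
I regrets: 0, 10, 0, 4 → max 10
II regrets: 4, 0, 4, 6 → max 6
III regrets: 0, 1, 3, 3 → max 3
IV regrets: 5, 1, 3, 0 → max 5
V regrets: 0, 9, 7, 3 → max 9
Smallest max regret = 3 → III.

III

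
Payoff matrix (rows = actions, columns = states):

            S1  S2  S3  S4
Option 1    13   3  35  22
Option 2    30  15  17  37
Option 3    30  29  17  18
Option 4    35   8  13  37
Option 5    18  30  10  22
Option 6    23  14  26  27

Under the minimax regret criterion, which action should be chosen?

Option 6

Column bests: S1=35, S2=30, S3=35, S4=37.
Option 1 regrets: 22, 27, 0, 15 → max 27
Option 2 regrets: 5, 15, 18, 0 → max 18
Option 3 regrets: 5, 1, 18, 19 → max 19
Option 4 regrets: 0, 22, 22, 0 → max 22
Option 5 regrets: 17, 0, 25, 15 → max 25
Option 6 regrets: 12, 16, 9, 10 → max 16
Smallest max regret = 16 → Option 6.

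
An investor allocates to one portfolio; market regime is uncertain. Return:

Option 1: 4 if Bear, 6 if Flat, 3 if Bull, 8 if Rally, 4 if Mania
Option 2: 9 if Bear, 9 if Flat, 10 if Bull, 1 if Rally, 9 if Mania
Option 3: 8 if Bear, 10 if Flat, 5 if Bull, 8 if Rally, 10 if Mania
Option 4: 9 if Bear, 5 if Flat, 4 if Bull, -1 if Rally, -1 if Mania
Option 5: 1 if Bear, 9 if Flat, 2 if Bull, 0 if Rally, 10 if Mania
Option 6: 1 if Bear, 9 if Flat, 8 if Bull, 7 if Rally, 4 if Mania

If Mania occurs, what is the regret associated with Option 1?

6

Best payoff under Mania is 10.
Regret = 10 − 4 = 6.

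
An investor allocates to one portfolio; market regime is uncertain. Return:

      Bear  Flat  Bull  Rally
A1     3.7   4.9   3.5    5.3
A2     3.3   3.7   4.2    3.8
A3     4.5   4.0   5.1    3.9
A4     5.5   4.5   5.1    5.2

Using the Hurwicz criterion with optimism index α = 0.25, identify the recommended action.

A4

A1: 0.25·5.3 + 0.75·3.5 = 3.95
A2: 0.25·4.2 + 0.75·3.3 = 3.525
A3: 0.25·5.1 + 0.75·3.9 = 4.2
A4: 0.25·5.5 + 0.75·4.5 = 4.75
Highest Hurwicz score = 4.75 → A4.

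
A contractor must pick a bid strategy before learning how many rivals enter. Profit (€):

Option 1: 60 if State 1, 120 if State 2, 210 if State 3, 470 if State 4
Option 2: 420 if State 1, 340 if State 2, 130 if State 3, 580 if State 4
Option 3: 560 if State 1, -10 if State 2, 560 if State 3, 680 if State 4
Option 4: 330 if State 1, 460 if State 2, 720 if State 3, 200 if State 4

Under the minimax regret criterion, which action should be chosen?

Column bests: State 1=560, State 2=460, State 3=720, State 4=680.
Option 1 regrets: 500, 340, 510, 210 → max 510
Option 2 regrets: 140, 120, 590, 100 → max 590
Option 3 regrets: 0, 470, 160, 0 → max 470
Option 4 regrets: 230, 0, 0, 480 → max 480
Smallest max regret = 470 → Option 3.

Option 3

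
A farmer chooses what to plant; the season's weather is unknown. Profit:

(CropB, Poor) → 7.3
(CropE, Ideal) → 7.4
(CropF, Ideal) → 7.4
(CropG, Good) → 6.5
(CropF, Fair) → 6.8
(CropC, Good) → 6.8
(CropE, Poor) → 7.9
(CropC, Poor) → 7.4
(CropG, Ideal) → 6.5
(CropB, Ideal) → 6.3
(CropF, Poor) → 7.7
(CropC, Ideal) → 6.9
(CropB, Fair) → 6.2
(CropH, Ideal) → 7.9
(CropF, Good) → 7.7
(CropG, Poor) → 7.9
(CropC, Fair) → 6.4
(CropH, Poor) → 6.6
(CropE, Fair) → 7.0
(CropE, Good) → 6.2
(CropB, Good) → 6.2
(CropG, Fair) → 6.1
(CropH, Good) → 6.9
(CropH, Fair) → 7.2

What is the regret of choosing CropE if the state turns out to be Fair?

0.2

Best payoff under Fair is 7.2.
Regret = 7.2 − 7.0 = 0.2.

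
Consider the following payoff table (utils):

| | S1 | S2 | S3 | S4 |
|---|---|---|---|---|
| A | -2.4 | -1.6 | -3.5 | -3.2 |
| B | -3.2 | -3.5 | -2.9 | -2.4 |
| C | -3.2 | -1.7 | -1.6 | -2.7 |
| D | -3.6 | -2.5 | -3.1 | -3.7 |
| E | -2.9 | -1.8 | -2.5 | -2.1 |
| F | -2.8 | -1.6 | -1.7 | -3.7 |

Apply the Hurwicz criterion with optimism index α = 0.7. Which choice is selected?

C

A: 0.7·(-1.6) + 0.3·(-3.5) = -2.17
B: 0.7·(-2.4) + 0.3·(-3.5) = -2.73
C: 0.7·(-1.6) + 0.3·(-3.2) = -2.08
D: 0.7·(-2.5) + 0.3·(-3.7) = -2.86
E: 0.7·(-1.8) + 0.3·(-2.9) = -2.13
F: 0.7·(-1.6) + 0.3·(-3.7) = -2.23
Highest Hurwicz score = -2.08 → C.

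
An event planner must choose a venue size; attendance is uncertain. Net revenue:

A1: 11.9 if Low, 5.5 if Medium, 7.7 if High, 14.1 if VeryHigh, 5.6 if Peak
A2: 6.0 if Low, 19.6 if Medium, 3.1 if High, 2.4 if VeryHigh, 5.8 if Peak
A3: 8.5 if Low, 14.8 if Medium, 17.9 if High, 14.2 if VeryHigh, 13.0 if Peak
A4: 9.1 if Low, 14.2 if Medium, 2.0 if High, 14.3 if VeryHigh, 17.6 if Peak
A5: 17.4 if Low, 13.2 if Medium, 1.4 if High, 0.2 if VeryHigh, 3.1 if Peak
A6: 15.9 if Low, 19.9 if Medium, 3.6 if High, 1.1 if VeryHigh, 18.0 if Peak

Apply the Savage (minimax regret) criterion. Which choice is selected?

A3

Column bests: Low=17.4, Medium=19.9, High=17.9, VeryHigh=14.3, Peak=18.0.
A1 regrets: 5.5, 14.4, 10.2, 0.2, 12.4 → max 14.4
A2 regrets: 11.4, 0.3, 14.8, 11.9, 12.2 → max 14.8
A3 regrets: 8.9, 5.1, 0.0, 0.1, 5.0 → max 8.9
A4 regrets: 8.3, 5.7, 15.9, 0.0, 0.4 → max 15.9
A5 regrets: 0.0, 6.7, 16.5, 14.1, 14.9 → max 16.5
A6 regrets: 1.5, 0.0, 14.3, 13.2, 0.0 → max 14.3
Smallest max regret = 8.9 → A3.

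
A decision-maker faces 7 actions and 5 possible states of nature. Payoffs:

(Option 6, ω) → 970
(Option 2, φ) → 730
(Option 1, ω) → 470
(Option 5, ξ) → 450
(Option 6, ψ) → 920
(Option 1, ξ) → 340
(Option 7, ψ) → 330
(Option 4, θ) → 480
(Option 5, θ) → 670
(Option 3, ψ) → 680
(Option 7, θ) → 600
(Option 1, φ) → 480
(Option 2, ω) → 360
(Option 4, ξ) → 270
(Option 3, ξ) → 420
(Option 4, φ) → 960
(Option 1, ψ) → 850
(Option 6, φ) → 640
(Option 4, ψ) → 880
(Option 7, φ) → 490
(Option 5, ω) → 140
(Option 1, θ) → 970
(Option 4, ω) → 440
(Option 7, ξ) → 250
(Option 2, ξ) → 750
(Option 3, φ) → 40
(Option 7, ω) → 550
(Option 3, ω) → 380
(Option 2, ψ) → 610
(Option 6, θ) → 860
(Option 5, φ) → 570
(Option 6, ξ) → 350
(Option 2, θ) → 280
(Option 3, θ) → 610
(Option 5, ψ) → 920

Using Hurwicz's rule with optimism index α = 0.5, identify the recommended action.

Option 6

Option 1: 0.5·970 + 0.5·340 = 655
Option 2: 0.5·750 + 0.5·280 = 515
Option 3: 0.5·680 + 0.5·40 = 360
Option 4: 0.5·960 + 0.5·270 = 615
Option 5: 0.5·920 + 0.5·140 = 530
Option 6: 0.5·970 + 0.5·350 = 660
Option 7: 0.5·600 + 0.5·250 = 425
Highest Hurwicz score = 660 → Option 6.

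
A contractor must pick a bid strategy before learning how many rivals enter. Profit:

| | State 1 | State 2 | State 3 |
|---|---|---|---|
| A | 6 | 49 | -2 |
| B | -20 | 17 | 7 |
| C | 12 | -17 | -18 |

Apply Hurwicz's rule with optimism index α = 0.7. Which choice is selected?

A: 0.7·49 + 0.3·(-2) = 33.7
B: 0.7·17 + 0.3·(-20) = 5.9
C: 0.7·12 + 0.3·(-18) = 3
Highest Hurwicz score = 33.7 → A.

A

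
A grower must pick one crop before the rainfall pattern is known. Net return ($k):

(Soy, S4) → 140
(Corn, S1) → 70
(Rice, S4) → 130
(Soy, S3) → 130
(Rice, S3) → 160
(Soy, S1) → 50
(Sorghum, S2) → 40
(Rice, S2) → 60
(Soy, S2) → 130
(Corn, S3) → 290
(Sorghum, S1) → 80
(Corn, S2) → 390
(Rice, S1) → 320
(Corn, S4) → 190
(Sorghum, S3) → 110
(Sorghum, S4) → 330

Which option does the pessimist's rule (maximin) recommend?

Row minima: Corn=70, Rice=60, Soy=50, Sorghum=40
Best worst-case = 70 → Corn.

Corn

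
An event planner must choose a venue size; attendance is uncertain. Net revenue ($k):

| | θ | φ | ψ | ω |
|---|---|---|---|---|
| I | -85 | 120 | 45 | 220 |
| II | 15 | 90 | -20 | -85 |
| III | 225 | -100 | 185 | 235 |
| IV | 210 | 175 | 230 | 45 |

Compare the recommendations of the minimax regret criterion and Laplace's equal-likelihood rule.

minimax regret → IV; laplace → IV (agree)

Column bests: θ=225, φ=175, ψ=230, ω=235.
I regrets: 310, 55, 185, 15 → max 310
II regrets: 210, 85, 250, 320 → max 320
III regrets: 0, 275, 45, 0 → max 275
IV regrets: 15, 0, 0, 190 → max 190
Smallest max regret = 190 → IV.
Row averages: I=75, II=0, III=136.25, IV=165
Highest average = 165 → IV.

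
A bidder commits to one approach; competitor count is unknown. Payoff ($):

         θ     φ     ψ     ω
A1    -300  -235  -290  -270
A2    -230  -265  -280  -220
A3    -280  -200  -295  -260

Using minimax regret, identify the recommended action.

A3

Column bests: θ=-230, φ=-200, ψ=-280, ω=-220.
A1 regrets: 70, 35, 10, 50 → max 70
A2 regrets: 0, 65, 0, 0 → max 65
A3 regrets: 50, 0, 15, 40 → max 50
Smallest max regret = 50 → A3.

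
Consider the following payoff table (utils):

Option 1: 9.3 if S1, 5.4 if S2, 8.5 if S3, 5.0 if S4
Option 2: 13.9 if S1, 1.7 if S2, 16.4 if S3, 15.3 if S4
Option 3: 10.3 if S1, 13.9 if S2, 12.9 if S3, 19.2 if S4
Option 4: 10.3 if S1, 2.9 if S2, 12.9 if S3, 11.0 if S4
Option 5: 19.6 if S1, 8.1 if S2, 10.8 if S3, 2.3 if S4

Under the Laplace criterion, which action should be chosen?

Option 3

Row averages: Option 1=7.05, Option 2=11.825, Option 3=14.075, Option 4=9.275, Option 5=10.2
Highest average = 14.075 → Option 3.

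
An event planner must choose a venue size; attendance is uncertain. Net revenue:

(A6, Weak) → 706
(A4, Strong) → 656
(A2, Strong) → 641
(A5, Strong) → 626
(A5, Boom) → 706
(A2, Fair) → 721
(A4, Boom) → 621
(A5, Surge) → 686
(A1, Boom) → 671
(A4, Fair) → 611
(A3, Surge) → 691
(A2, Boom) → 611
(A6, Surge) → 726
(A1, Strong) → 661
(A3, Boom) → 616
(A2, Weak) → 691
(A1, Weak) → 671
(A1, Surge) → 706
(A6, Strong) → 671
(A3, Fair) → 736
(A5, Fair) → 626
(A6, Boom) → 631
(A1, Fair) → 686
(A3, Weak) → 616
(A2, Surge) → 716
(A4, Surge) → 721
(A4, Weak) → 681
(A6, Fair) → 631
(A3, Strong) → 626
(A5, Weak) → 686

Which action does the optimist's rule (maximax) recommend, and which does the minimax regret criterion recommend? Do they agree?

Row maxima: A1=706, A2=721, A3=736, A4=721, A5=706, A6=726
Best best-case = 736 → A3.
Column bests: Weak=706, Fair=736, Strong=671, Boom=706, Surge=726.
A1 regrets: 35, 50, 10, 35, 20 → max 50
A2 regrets: 15, 15, 30, 95, 10 → max 95
A3 regrets: 90, 0, 45, 90, 35 → max 90
A4 regrets: 25, 125, 15, 85, 5 → max 125
A5 regrets: 20, 110, 45, 0, 40 → max 110
A6 regrets: 0, 105, 0, 75, 0 → max 105
Smallest max regret = 50 → A1.

maximax → A3; minimax regret → A1 (disagree)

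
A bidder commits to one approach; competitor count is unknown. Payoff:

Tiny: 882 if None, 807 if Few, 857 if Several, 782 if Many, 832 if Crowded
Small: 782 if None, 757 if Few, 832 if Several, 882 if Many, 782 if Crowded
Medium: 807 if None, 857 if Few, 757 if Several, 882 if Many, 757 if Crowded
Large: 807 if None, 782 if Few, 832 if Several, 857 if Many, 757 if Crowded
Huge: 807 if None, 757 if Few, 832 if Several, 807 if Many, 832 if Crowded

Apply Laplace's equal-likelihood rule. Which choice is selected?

Row averages: Tiny=832, Small=807, Medium=812, Large=807, Huge=807
Highest average = 832 → Tiny.

Tiny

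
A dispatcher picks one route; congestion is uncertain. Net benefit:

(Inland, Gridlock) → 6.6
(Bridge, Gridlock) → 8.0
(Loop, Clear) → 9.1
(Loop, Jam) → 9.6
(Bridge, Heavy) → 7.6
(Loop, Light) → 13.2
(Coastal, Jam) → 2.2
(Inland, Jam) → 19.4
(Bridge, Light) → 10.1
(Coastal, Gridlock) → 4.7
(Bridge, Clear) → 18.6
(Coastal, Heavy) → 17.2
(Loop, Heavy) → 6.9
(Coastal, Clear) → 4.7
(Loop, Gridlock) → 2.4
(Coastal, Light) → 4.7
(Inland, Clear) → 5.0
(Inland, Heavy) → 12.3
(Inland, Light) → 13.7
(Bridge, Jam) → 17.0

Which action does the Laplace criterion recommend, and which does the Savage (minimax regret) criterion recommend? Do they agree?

Row averages: Coastal=6.7, Bridge=12.26, Inland=11.4, Loop=8.24
Highest average = 12.26 → Bridge.
Column bests: Clear=18.6, Light=13.7, Heavy=17.2, Jam=19.4, Gridlock=8.0.
Coastal regrets: 13.9, 9.0, 0.0, 17.2, 3.3 → max 17.2
Bridge regrets: 0.0, 3.6, 9.6, 2.4, 0.0 → max 9.6
Inland regrets: 13.6, 0.0, 4.9, 0.0, 1.4 → max 13.6
Loop regrets: 9.5, 0.5, 10.3, 9.8, 5.6 → max 10.3
Smallest max regret = 9.6 → Bridge.

laplace → Bridge; minimax regret → Bridge (agree)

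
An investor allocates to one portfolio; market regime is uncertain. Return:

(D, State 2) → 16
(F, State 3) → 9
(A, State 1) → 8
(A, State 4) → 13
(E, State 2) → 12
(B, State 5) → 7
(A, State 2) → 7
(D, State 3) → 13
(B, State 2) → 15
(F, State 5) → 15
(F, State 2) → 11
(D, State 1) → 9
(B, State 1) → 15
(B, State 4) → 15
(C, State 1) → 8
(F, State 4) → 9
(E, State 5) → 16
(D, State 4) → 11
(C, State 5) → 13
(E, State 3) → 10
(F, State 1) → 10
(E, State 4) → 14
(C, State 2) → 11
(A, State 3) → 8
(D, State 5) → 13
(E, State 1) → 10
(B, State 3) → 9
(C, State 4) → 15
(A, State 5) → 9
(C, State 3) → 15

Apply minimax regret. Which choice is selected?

Column bests: State 1=15, State 2=16, State 3=15, State 4=15, State 5=16.
A regrets: 7, 9, 7, 2, 7 → max 9
B regrets: 0, 1, 6, 0, 9 → max 9
C regrets: 7, 5, 0, 0, 3 → max 7
D regrets: 6, 0, 2, 4, 3 → max 6
E regrets: 5, 4, 5, 1, 0 → max 5
F regrets: 5, 5, 6, 6, 1 → max 6
Smallest max regret = 5 → E.

E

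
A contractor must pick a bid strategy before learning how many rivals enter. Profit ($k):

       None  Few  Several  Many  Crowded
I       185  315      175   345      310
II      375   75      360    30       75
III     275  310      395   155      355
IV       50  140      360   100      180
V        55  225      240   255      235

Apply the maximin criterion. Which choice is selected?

I

Row minima: I=175, II=30, III=155, IV=50, V=55
Best worst-case = 175 → I.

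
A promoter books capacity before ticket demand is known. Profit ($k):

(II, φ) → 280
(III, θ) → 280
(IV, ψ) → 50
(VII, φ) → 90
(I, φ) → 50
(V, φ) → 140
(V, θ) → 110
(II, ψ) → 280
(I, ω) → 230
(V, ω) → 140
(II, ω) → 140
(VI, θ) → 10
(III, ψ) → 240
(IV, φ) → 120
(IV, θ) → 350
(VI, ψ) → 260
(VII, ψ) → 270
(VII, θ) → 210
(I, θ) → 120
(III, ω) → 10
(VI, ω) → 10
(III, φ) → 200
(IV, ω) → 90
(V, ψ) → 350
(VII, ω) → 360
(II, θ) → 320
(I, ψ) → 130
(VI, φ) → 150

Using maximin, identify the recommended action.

Row minima: I=50, II=140, III=10, IV=50, V=110, VI=10, VII=90
Best worst-case = 140 → II.

II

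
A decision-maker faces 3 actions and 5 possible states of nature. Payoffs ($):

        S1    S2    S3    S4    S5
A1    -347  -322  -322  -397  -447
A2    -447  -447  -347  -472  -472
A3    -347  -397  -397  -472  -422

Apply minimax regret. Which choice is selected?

A1

Column bests: S1=-347, S2=-322, S3=-322, S4=-397, S5=-422.
A1 regrets: 0, 0, 0, 0, 25 → max 25
A2 regrets: 100, 125, 25, 75, 50 → max 125
A3 regrets: 0, 75, 75, 75, 0 → max 75
Smallest max regret = 25 → A1.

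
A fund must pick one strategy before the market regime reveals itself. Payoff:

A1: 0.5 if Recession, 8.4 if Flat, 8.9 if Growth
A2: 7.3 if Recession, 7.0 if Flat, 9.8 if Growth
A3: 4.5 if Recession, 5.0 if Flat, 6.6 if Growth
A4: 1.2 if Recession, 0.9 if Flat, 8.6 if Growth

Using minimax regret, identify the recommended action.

Column bests: Recession=7.3, Flat=8.4, Growth=9.8.
A1 regrets: 6.8, 0.0, 0.9 → max 6.8
A2 regrets: 0.0, 1.4, 0.0 → max 1.4
A3 regrets: 2.8, 3.4, 3.2 → max 3.4
A4 regrets: 6.1, 7.5, 1.2 → max 7.5
Smallest max regret = 1.4 → A2.

A2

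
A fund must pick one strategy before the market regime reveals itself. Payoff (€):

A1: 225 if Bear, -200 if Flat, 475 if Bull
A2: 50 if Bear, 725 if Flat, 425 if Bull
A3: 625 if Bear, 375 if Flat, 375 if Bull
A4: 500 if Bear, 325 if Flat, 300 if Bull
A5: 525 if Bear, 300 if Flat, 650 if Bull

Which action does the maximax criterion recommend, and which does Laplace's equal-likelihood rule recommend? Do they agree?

Row maxima: A1=475, A2=725, A3=625, A4=500, A5=650
Best best-case = 725 → A2.
Row averages: A1=500/3, A2=400, A3=1375/3, A4=375, A5=1475/3
Highest average = 1475/3 → A5.

maximax → A2; laplace → A5 (disagree)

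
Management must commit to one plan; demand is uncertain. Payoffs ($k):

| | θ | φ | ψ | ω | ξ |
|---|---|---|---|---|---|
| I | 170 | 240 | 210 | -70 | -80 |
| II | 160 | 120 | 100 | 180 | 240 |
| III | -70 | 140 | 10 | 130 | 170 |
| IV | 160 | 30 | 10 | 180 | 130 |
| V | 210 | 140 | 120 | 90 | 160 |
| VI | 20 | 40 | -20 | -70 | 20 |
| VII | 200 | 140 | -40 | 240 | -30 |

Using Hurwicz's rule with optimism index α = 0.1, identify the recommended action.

II

I: 0.1·240 + 0.9·(-80) = -48
II: 0.1·240 + 0.9·100 = 114
III: 0.1·170 + 0.9·(-70) = -46
IV: 0.1·180 + 0.9·10 = 27
V: 0.1·210 + 0.9·90 = 102
VI: 0.1·40 + 0.9·(-70) = -59
VII: 0.1·240 + 0.9·(-40) = -12
Highest Hurwicz score = 114 → II.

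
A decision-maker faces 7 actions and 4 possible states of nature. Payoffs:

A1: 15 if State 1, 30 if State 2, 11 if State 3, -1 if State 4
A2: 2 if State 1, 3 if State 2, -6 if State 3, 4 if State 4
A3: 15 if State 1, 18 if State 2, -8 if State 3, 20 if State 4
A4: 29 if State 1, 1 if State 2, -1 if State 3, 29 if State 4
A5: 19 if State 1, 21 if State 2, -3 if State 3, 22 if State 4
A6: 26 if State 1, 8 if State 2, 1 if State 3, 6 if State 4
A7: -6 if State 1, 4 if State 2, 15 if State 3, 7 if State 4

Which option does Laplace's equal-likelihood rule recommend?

A5

Row averages: A1=13.75, A2=0.75, A3=11.25, A4=14.5, A5=14.75, A6=10.25, A7=5
Highest average = 14.75 → A5.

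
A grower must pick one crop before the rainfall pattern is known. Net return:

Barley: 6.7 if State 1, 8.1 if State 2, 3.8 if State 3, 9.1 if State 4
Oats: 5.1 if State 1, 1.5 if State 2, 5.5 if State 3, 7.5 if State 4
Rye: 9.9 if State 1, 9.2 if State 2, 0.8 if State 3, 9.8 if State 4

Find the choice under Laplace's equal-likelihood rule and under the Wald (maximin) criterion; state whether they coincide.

laplace → Rye; maximin → Barley (disagree)

Row averages: Barley=6.925, Oats=4.9, Rye=7.425
Highest average = 7.425 → Rye.
Row minima: Barley=3.8, Oats=1.5, Rye=0.8
Best worst-case = 3.8 → Barley.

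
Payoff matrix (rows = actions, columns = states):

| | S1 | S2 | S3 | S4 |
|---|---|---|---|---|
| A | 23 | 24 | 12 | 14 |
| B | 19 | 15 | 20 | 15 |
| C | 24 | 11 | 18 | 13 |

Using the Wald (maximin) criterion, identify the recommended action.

B

Row minima: A=12, B=15, C=11
Best worst-case = 15 → B.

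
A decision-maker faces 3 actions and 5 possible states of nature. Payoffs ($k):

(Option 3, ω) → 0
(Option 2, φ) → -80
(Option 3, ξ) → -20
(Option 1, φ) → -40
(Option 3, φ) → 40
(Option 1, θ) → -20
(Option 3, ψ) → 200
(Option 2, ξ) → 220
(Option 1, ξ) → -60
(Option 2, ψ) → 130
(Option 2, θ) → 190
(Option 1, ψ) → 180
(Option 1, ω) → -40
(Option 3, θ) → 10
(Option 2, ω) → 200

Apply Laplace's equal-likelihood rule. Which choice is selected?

Option 2

Row averages: Option 1=4, Option 2=132, Option 3=46
Highest average = 132 → Option 2.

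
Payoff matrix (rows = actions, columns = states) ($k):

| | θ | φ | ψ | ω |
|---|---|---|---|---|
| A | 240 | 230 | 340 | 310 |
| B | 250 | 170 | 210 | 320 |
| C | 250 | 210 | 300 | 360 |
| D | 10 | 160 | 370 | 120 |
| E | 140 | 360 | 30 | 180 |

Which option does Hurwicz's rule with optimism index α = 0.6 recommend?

A: 0.6·340 + 0.4·230 = 296
B: 0.6·320 + 0.4·170 = 260
C: 0.6·360 + 0.4·210 = 300
D: 0.6·370 + 0.4·10 = 226
E: 0.6·360 + 0.4·30 = 228
Highest Hurwicz score = 300 → C.

C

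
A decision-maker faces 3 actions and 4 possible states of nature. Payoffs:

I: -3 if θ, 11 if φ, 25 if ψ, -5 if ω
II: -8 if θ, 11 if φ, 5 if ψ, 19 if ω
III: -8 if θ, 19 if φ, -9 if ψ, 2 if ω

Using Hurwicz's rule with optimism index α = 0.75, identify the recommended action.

I

I: 0.75·25 + 0.25·(-5) = 17.5
II: 0.75·19 + 0.25·(-8) = 12.25
III: 0.75·19 + 0.25·(-9) = 12
Highest Hurwicz score = 17.5 → I.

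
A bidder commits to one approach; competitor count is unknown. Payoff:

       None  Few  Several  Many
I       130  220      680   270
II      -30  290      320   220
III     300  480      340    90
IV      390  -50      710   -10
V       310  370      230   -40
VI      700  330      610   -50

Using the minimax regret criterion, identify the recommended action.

Column bests: None=700, Few=480, Several=710, Many=270.
I regrets: 570, 260, 30, 0 → max 570
II regrets: 730, 190, 390, 50 → max 730
III regrets: 400, 0, 370, 180 → max 400
IV regrets: 310, 530, 0, 280 → max 530
V regrets: 390, 110, 480, 310 → max 480
VI regrets: 0, 150, 100, 320 → max 320
Smallest max regret = 320 → VI.

VI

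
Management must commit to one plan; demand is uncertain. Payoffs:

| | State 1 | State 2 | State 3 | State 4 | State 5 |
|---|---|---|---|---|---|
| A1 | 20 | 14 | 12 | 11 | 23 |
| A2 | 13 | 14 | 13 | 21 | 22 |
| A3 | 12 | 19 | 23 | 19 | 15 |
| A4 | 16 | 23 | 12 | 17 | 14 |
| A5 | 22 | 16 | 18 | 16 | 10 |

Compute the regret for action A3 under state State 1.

Best payoff under State 1 is 22.
Regret = 22 − 12 = 10.

10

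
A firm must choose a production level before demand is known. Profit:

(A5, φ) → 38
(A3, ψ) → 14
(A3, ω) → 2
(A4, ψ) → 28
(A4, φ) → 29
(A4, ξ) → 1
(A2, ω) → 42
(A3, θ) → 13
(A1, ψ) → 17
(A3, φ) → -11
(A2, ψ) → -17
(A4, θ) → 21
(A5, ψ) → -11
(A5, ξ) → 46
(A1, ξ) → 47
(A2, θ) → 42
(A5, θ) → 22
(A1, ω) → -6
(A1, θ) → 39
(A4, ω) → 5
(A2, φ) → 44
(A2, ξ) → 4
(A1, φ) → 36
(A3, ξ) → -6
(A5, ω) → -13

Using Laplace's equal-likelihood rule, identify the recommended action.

A1

Row averages: A1=26.6, A2=23, A3=2.4, A4=16.8, A5=16.4
Highest average = 26.6 → A1.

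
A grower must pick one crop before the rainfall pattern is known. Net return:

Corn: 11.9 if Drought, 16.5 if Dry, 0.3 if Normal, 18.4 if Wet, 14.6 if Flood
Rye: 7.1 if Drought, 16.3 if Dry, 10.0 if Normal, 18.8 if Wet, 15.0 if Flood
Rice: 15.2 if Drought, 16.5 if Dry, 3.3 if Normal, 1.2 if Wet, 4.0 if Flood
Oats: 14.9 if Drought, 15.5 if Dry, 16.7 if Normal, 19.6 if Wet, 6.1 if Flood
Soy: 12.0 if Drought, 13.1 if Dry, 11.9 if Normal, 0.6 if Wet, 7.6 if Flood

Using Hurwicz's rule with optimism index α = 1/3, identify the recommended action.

Corn: 1/3·18.4 + 2/3·0.3 = 19/3
Rye: 1/3·18.8 + 2/3·7.1 = 11
Rice: 1/3·16.5 + 2/3·1.2 = 6.3
Oats: 1/3·19.6 + 2/3·6.1 = 10.6
Soy: 1/3·13.1 + 2/3·0.6 = 143/30
Highest Hurwicz score = 11 → Rye.

Rye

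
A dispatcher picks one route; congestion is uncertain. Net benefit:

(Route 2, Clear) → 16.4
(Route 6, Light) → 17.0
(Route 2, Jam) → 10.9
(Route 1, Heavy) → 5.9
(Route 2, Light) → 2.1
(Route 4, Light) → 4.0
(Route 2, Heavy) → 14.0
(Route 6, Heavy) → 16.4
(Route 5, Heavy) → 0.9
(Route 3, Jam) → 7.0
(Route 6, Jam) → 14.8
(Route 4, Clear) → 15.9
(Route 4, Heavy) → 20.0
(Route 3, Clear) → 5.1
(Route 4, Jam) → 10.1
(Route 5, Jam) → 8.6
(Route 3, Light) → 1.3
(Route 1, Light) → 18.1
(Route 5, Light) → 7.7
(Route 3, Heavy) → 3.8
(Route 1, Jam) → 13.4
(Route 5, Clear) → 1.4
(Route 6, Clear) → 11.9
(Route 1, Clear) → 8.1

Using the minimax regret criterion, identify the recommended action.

Route 6

Column bests: Clear=16.4, Light=18.1, Heavy=20.0, Jam=14.8.
Route 1 regrets: 8.3, 0.0, 14.1, 1.4 → max 14.1
Route 2 regrets: 0.0, 16.0, 6.0, 3.9 → max 16.0
Route 3 regrets: 11.3, 16.8, 16.2, 7.8 → max 16.8
Route 4 regrets: 0.5, 14.1, 0.0, 4.7 → max 14.1
Route 5 regrets: 15.0, 10.4, 19.1, 6.2 → max 19.1
Route 6 regrets: 4.5, 1.1, 3.6, 0.0 → max 4.5
Smallest max regret = 4.5 → Route 6.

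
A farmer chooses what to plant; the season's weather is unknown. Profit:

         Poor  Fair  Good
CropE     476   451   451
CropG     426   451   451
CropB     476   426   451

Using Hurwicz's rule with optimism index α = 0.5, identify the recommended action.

CropE

CropE: 0.5·476 + 0.5·451 = 463.5
CropG: 0.5·451 + 0.5·426 = 438.5
CropB: 0.5·476 + 0.5·426 = 451
Highest Hurwicz score = 463.5 → CropE.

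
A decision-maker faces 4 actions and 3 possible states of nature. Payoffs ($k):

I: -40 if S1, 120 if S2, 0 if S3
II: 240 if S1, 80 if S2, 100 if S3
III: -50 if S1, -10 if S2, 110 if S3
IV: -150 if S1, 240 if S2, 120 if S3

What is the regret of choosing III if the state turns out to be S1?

290

Best payoff under S1 is 240.
Regret = 240 − (-50) = 290.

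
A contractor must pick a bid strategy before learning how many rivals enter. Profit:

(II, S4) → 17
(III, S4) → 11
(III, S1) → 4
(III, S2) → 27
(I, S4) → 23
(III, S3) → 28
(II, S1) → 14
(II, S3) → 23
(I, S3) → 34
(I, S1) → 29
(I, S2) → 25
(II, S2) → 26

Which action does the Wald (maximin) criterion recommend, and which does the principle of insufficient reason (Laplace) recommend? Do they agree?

Row minima: I=23, II=14, III=4
Best worst-case = 23 → I.
Row averages: I=27.75, II=20, III=17.5
Highest average = 27.75 → I.

maximin → I; laplace → I (agree)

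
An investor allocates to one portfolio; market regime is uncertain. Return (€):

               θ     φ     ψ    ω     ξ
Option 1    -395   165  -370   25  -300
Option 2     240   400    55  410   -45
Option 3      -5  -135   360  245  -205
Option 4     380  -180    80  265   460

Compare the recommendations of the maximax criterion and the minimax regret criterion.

maximax → Option 4; minimax regret → Option 2 (disagree)

Row maxima: Option 1=165, Option 2=410, Option 3=360, Option 4=460
Best best-case = 460 → Option 4.
Column bests: θ=380, φ=400, ψ=360, ω=410, ξ=460.
Option 1 regrets: 775, 235, 730, 385, 760 → max 775
Option 2 regrets: 140, 0, 305, 0, 505 → max 505
Option 3 regrets: 385, 535, 0, 165, 665 → max 665
Option 4 regrets: 0, 580, 280, 145, 0 → max 580
Smallest max regret = 505 → Option 2.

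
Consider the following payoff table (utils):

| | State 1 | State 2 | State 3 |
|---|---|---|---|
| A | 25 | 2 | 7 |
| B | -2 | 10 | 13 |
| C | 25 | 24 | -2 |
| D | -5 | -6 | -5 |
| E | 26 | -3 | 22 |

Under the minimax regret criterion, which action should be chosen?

A

Column bests: State 1=26, State 2=24, State 3=22.
A regrets: 1, 22, 15 → max 22
B regrets: 28, 14, 9 → max 28
C regrets: 1, 0, 24 → max 24
D regrets: 31, 30, 27 → max 31
E regrets: 0, 27, 0 → max 27
Smallest max regret = 22 → A.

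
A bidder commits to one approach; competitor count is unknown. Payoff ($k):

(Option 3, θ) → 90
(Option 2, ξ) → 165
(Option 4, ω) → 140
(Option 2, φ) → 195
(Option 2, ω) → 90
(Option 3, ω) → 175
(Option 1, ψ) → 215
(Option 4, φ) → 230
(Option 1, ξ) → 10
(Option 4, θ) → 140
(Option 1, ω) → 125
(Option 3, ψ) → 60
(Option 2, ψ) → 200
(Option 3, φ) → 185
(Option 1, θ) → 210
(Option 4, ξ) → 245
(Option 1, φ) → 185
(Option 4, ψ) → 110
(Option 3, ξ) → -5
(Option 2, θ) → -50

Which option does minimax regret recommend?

Column bests: θ=210, φ=230, ψ=215, ω=175, ξ=245.
Option 1 regrets: 0, 45, 0, 50, 235 → max 235
Option 2 regrets: 260, 35, 15, 85, 80 → max 260
Option 3 regrets: 120, 45, 155, 0, 250 → max 250
Option 4 regrets: 70, 0, 105, 35, 0 → max 105
Smallest max regret = 105 → Option 4.

Option 4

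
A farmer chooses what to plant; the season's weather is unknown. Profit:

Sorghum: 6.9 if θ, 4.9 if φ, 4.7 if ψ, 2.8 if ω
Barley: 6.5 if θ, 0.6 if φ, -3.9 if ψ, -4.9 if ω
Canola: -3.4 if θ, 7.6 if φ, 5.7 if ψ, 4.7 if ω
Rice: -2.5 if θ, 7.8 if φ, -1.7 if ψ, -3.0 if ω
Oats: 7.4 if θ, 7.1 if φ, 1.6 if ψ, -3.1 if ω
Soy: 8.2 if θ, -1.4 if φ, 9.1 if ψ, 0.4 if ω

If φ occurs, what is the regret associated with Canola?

0.2

Best payoff under φ is 7.8.
Regret = 7.8 − 7.6 = 0.2.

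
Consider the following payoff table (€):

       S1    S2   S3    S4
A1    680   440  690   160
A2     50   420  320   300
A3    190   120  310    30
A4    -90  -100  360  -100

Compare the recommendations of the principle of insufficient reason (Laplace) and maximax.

Row averages: A1=492.5, A2=272.5, A3=162.5, A4=17.5
Highest average = 492.5 → A1.
Row maxima: A1=690, A2=420, A3=310, A4=360
Best best-case = 690 → A1.

laplace → A1; maximax → A1 (agree)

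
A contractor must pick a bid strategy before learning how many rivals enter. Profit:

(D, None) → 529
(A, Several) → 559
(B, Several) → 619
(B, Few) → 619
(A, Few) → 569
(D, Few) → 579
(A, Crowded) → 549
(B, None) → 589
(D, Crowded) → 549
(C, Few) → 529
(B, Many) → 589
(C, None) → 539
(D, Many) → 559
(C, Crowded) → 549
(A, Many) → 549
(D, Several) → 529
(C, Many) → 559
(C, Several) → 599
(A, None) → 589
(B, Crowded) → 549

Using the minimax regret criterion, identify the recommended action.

Column bests: None=589, Few=619, Several=619, Many=589, Crowded=549.
A regrets: 0, 50, 60, 40, 0 → max 60
B regrets: 0, 0, 0, 0, 0 → max 0
C regrets: 50, 90, 20, 30, 0 → max 90
D regrets: 60, 40, 90, 30, 0 → max 90
Smallest max regret = 0 → B.

B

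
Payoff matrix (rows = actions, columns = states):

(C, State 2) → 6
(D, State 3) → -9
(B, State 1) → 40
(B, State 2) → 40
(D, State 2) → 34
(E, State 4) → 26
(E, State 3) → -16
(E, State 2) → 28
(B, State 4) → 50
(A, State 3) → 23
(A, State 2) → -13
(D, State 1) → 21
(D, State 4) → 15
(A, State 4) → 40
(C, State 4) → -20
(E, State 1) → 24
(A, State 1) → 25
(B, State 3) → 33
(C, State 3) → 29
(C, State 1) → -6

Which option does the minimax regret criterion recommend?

B

Column bests: State 1=40, State 2=40, State 3=33, State 4=50.
A regrets: 15, 53, 10, 10 → max 53
B regrets: 0, 0, 0, 0 → max 0
C regrets: 46, 34, 4, 70 → max 70
D regrets: 19, 6, 42, 35 → max 42
E regrets: 16, 12, 49, 24 → max 49
Smallest max regret = 0 → B.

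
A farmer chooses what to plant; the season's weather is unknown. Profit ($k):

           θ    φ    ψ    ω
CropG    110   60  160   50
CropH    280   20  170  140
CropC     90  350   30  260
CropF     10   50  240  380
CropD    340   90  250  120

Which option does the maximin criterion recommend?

Row minima: CropG=50, CropH=20, CropC=30, CropF=10, CropD=90
Best worst-case = 90 → CropD.

CropD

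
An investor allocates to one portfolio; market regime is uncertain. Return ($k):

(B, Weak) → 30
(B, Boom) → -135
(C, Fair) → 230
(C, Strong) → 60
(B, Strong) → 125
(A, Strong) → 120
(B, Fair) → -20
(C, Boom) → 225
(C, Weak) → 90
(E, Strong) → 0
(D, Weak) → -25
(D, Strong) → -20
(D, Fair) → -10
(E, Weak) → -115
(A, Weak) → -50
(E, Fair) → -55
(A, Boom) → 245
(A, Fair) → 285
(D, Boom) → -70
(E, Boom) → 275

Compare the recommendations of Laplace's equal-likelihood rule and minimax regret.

laplace → C; minimax regret → C (agree)

Row averages: A=150, B=0, C=151.25, D=-31.25, E=26.25
Highest average = 151.25 → C.
Column bests: Weak=90, Fair=285, Strong=125, Boom=275.
A regrets: 140, 0, 5, 30 → max 140
B regrets: 60, 305, 0, 410 → max 410
C regrets: 0, 55, 65, 50 → max 65
D regrets: 115, 295, 145, 345 → max 345
E regrets: 205, 340, 125, 0 → max 340
Smallest max regret = 65 → C.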